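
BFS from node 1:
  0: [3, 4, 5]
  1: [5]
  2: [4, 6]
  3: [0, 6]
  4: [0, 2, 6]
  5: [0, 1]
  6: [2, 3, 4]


Visit 1, enqueue [5]
Visit 5, enqueue [0]
Visit 0, enqueue [3, 4]
Visit 3, enqueue [6]
Visit 4, enqueue [2]
Visit 6, enqueue []
Visit 2, enqueue []

BFS order: [1, 5, 0, 3, 4, 6, 2]


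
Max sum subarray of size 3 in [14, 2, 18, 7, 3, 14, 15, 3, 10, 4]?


[0:3]: 34
[1:4]: 27
[2:5]: 28
[3:6]: 24
[4:7]: 32
[5:8]: 32
[6:9]: 28
[7:10]: 17

Max: 34 at [0:3]


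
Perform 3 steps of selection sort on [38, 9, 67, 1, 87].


Initial: [38, 9, 67, 1, 87]
Step 1: min=1 at 3
  Swap: [1, 9, 67, 38, 87]
Step 2: min=9 at 1
  Swap: [1, 9, 67, 38, 87]
Step 3: min=38 at 3
  Swap: [1, 9, 38, 67, 87]

After 3 steps: [1, 9, 38, 67, 87]


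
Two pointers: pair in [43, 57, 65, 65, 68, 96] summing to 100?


lo=0(43)+hi=5(96)=139
lo=0(43)+hi=4(68)=111
lo=0(43)+hi=3(65)=108
lo=0(43)+hi=2(65)=108
lo=0(43)+hi=1(57)=100

Yes: 43+57=100


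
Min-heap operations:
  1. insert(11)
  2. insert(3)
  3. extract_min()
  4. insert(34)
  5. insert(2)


insert(11) -> [11]
insert(3) -> [3, 11]
extract_min()->3, [11]
insert(34) -> [11, 34]
insert(2) -> [2, 34, 11]

Final heap: [2, 34, 11]


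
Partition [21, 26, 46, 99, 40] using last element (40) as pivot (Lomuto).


Pivot: 40
  21 <= 40: advance i (no swap)
  26 <= 40: advance i (no swap)
Place pivot at 2: [21, 26, 40, 99, 46]

Partitioned: [21, 26, 40, 99, 46]


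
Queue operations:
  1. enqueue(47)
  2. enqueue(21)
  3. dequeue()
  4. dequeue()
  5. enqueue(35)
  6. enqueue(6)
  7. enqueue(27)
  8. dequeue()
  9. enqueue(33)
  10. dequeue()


enqueue(47) -> [47]
enqueue(21) -> [47, 21]
dequeue()->47, [21]
dequeue()->21, []
enqueue(35) -> [35]
enqueue(6) -> [35, 6]
enqueue(27) -> [35, 6, 27]
dequeue()->35, [6, 27]
enqueue(33) -> [6, 27, 33]
dequeue()->6, [27, 33]

Final queue: [27, 33]


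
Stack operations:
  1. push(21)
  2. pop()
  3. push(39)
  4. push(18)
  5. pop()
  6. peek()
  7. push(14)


push(21) -> [21]
pop()->21, []
push(39) -> [39]
push(18) -> [39, 18]
pop()->18, [39]
peek()->39
push(14) -> [39, 14]

Final stack: [39, 14]


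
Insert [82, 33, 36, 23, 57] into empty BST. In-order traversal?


Insert 82: root
Insert 33: L from 82
Insert 36: L from 82 -> R from 33
Insert 23: L from 82 -> L from 33
Insert 57: L from 82 -> R from 33 -> R from 36

In-order: [23, 33, 36, 57, 82]


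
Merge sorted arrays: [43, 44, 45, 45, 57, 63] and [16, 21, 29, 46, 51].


Take 16 from B
Take 21 from B
Take 29 from B
Take 43 from A
Take 44 from A
Take 45 from A
Take 45 from A
Take 46 from B
Take 51 from B

Merged: [16, 21, 29, 43, 44, 45, 45, 46, 51, 57, 63]


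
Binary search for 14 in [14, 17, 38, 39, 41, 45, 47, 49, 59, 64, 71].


Step 1: lo=0, hi=10, mid=5, val=45
Step 2: lo=0, hi=4, mid=2, val=38
Step 3: lo=0, hi=1, mid=0, val=14

Found at index 0


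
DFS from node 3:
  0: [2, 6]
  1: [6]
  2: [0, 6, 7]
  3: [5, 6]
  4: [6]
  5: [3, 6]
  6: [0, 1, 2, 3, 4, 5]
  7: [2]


Visit 3, push [6, 5]
Visit 5, push [6]
Visit 6, push [4, 2, 1, 0]
Visit 0, push [2]
Visit 2, push [7]
Visit 7, push []
Visit 1, push []
Visit 4, push []

DFS order: [3, 5, 6, 0, 2, 7, 1, 4]


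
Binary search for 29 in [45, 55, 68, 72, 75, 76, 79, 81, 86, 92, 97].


Step 1: lo=0, hi=10, mid=5, val=76
Step 2: lo=0, hi=4, mid=2, val=68
Step 3: lo=0, hi=1, mid=0, val=45

Not found


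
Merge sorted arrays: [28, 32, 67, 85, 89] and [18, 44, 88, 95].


Take 18 from B
Take 28 from A
Take 32 from A
Take 44 from B
Take 67 from A
Take 85 from A
Take 88 from B
Take 89 from A

Merged: [18, 28, 32, 44, 67, 85, 88, 89, 95]


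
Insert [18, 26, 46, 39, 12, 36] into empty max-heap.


Insert 18: [18]
Insert 26: [26, 18]
Insert 46: [46, 18, 26]
Insert 39: [46, 39, 26, 18]
Insert 12: [46, 39, 26, 18, 12]
Insert 36: [46, 39, 36, 18, 12, 26]

Final heap: [46, 39, 36, 18, 12, 26]


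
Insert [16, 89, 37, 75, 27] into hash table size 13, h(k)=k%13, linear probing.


Insert 16: h=3 -> slot 3
Insert 89: h=11 -> slot 11
Insert 37: h=11, 1 probes -> slot 12
Insert 75: h=10 -> slot 10
Insert 27: h=1 -> slot 1

Table: [None, 27, None, 16, None, None, None, None, None, None, 75, 89, 37]


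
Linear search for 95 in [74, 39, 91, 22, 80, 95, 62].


i=0: 74!=95
i=1: 39!=95
i=2: 91!=95
i=3: 22!=95
i=4: 80!=95
i=5: 95==95 found!

Found at 5, 6 comps


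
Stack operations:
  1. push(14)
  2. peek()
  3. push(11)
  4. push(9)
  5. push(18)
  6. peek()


push(14) -> [14]
peek()->14
push(11) -> [14, 11]
push(9) -> [14, 11, 9]
push(18) -> [14, 11, 9, 18]
peek()->18

Final stack: [14, 11, 9, 18]


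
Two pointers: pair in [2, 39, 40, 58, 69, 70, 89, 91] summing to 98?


lo=0(2)+hi=7(91)=93
lo=1(39)+hi=7(91)=130
lo=1(39)+hi=6(89)=128
lo=1(39)+hi=5(70)=109
lo=1(39)+hi=4(69)=108
lo=1(39)+hi=3(58)=97
lo=2(40)+hi=3(58)=98

Yes: 40+58=98


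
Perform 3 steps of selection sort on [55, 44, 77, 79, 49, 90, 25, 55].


Initial: [55, 44, 77, 79, 49, 90, 25, 55]
Step 1: min=25 at 6
  Swap: [25, 44, 77, 79, 49, 90, 55, 55]
Step 2: min=44 at 1
  Swap: [25, 44, 77, 79, 49, 90, 55, 55]
Step 3: min=49 at 4
  Swap: [25, 44, 49, 79, 77, 90, 55, 55]

After 3 steps: [25, 44, 49, 79, 77, 90, 55, 55]


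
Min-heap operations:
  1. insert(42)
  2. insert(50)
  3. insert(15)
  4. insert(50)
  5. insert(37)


insert(42) -> [42]
insert(50) -> [42, 50]
insert(15) -> [15, 50, 42]
insert(50) -> [15, 50, 42, 50]
insert(37) -> [15, 37, 42, 50, 50]

Final heap: [15, 37, 42, 50, 50]


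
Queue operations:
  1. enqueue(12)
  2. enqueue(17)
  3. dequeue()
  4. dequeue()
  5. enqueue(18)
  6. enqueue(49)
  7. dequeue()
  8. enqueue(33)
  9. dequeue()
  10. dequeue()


enqueue(12) -> [12]
enqueue(17) -> [12, 17]
dequeue()->12, [17]
dequeue()->17, []
enqueue(18) -> [18]
enqueue(49) -> [18, 49]
dequeue()->18, [49]
enqueue(33) -> [49, 33]
dequeue()->49, [33]
dequeue()->33, []

Final queue: []


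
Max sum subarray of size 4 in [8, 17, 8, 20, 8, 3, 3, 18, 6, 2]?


[0:4]: 53
[1:5]: 53
[2:6]: 39
[3:7]: 34
[4:8]: 32
[5:9]: 30
[6:10]: 29

Max: 53 at [0:4]


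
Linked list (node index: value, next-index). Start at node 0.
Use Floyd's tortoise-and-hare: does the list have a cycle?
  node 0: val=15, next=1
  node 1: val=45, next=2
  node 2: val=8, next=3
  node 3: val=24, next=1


Floyd's tortoise (slow, +1) and hare (fast, +2):
  init: slow=0, fast=0
  step 1: slow=1, fast=2
  step 2: slow=2, fast=1
  step 3: slow=3, fast=3
  slow == fast at node 3: cycle detected

Cycle: yes


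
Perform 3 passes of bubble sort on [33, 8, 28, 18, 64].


Initial: [33, 8, 28, 18, 64]
Pass 1: [8, 28, 18, 33, 64] (3 swaps)
Pass 2: [8, 18, 28, 33, 64] (1 swaps)
Pass 3: [8, 18, 28, 33, 64] (0 swaps)

After 3 passes: [8, 18, 28, 33, 64]


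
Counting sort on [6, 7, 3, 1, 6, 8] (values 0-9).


Input: [6, 7, 3, 1, 6, 8]
Counts: [0, 1, 0, 1, 0, 0, 2, 1, 1, 0]

Sorted: [1, 3, 6, 6, 7, 8]


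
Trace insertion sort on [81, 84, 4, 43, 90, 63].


Initial: [81, 84, 4, 43, 90, 63]
Insert 84: [81, 84, 4, 43, 90, 63]
Insert 4: [4, 81, 84, 43, 90, 63]
Insert 43: [4, 43, 81, 84, 90, 63]
Insert 90: [4, 43, 81, 84, 90, 63]
Insert 63: [4, 43, 63, 81, 84, 90]

Sorted: [4, 43, 63, 81, 84, 90]


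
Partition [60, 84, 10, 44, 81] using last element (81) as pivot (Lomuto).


Pivot: 81
  60 <= 81: advance i (no swap)
  10 <= 81: swap -> [60, 10, 84, 44, 81]
  44 <= 81: swap -> [60, 10, 44, 84, 81]
Place pivot at 3: [60, 10, 44, 81, 84]

Partitioned: [60, 10, 44, 81, 84]


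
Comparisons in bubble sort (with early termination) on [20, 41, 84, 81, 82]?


Algorithm: bubble sort (with early termination)
Input: [20, 41, 84, 81, 82]
Sorted: [20, 41, 81, 82, 84]

7


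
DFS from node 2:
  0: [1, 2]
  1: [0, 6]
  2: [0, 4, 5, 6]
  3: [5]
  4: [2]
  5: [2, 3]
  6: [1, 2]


Visit 2, push [6, 5, 4, 0]
Visit 0, push [1]
Visit 1, push [6]
Visit 6, push []
Visit 4, push []
Visit 5, push [3]
Visit 3, push []

DFS order: [2, 0, 1, 6, 4, 5, 3]


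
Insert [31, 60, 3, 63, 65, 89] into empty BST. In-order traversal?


Insert 31: root
Insert 60: R from 31
Insert 3: L from 31
Insert 63: R from 31 -> R from 60
Insert 65: R from 31 -> R from 60 -> R from 63
Insert 89: R from 31 -> R from 60 -> R from 63 -> R from 65

In-order: [3, 31, 60, 63, 65, 89]


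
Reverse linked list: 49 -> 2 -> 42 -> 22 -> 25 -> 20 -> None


Step 1: curr=49, set curr.next=prev(None) | reversed so far: 49
Step 2: curr=2, set curr.next=prev(49) | reversed so far: 2 -> 49
Step 3: curr=42, set curr.next=prev(2) | reversed so far: 42 -> 2 -> 49
Step 4: curr=22, set curr.next=prev(42) | reversed so far: 22 -> 42 -> 2 -> 49
Step 5: curr=25, set curr.next=prev(22) | reversed so far: 25 -> 22 -> 42 -> 2 -> 49
Step 6: curr=20, set curr.next=prev(25) | reversed so far: 20 -> 25 -> 22 -> 42 -> 2 -> 49

20 -> 25 -> 22 -> 42 -> 2 -> 49 -> None


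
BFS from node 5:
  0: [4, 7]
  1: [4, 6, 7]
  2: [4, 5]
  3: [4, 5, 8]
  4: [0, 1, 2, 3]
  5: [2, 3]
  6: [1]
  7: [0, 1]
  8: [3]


Visit 5, enqueue [2, 3]
Visit 2, enqueue [4]
Visit 3, enqueue [8]
Visit 4, enqueue [0, 1]
Visit 8, enqueue []
Visit 0, enqueue [7]
Visit 1, enqueue [6]
Visit 7, enqueue []
Visit 6, enqueue []

BFS order: [5, 2, 3, 4, 8, 0, 1, 7, 6]


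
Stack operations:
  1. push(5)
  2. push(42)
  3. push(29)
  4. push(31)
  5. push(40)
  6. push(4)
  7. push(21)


push(5) -> [5]
push(42) -> [5, 42]
push(29) -> [5, 42, 29]
push(31) -> [5, 42, 29, 31]
push(40) -> [5, 42, 29, 31, 40]
push(4) -> [5, 42, 29, 31, 40, 4]
push(21) -> [5, 42, 29, 31, 40, 4, 21]

Final stack: [5, 42, 29, 31, 40, 4, 21]


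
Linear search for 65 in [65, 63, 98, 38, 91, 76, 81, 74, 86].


i=0: 65==65 found!

Found at 0, 1 comps


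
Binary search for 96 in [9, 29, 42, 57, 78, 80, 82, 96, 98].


Step 1: lo=0, hi=8, mid=4, val=78
Step 2: lo=5, hi=8, mid=6, val=82
Step 3: lo=7, hi=8, mid=7, val=96

Found at index 7


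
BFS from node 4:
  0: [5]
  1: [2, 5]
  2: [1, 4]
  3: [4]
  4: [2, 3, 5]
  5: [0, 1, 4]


Visit 4, enqueue [2, 3, 5]
Visit 2, enqueue [1]
Visit 3, enqueue []
Visit 5, enqueue [0]
Visit 1, enqueue []
Visit 0, enqueue []

BFS order: [4, 2, 3, 5, 1, 0]


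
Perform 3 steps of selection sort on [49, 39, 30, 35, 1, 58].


Initial: [49, 39, 30, 35, 1, 58]
Step 1: min=1 at 4
  Swap: [1, 39, 30, 35, 49, 58]
Step 2: min=30 at 2
  Swap: [1, 30, 39, 35, 49, 58]
Step 3: min=35 at 3
  Swap: [1, 30, 35, 39, 49, 58]

After 3 steps: [1, 30, 35, 39, 49, 58]


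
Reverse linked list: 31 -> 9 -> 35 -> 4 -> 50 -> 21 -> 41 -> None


Step 1: curr=31, set curr.next=prev(None) | reversed so far: 31
Step 2: curr=9, set curr.next=prev(31) | reversed so far: 9 -> 31
Step 3: curr=35, set curr.next=prev(9) | reversed so far: 35 -> 9 -> 31
Step 4: curr=4, set curr.next=prev(35) | reversed so far: 4 -> 35 -> 9 -> 31
Step 5: curr=50, set curr.next=prev(4) | reversed so far: 50 -> 4 -> 35 -> 9 -> 31
Step 6: curr=21, set curr.next=prev(50) | reversed so far: 21 -> 50 -> 4 -> 35 -> 9 -> 31
Step 7: curr=41, set curr.next=prev(21) | reversed so far: 41 -> 21 -> 50 -> 4 -> 35 -> 9 -> 31

41 -> 21 -> 50 -> 4 -> 35 -> 9 -> 31 -> None


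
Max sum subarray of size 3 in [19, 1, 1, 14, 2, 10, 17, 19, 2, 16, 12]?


[0:3]: 21
[1:4]: 16
[2:5]: 17
[3:6]: 26
[4:7]: 29
[5:8]: 46
[6:9]: 38
[7:10]: 37
[8:11]: 30

Max: 46 at [5:8]


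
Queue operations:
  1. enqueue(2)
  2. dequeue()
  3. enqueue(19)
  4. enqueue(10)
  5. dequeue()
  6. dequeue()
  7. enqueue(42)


enqueue(2) -> [2]
dequeue()->2, []
enqueue(19) -> [19]
enqueue(10) -> [19, 10]
dequeue()->19, [10]
dequeue()->10, []
enqueue(42) -> [42]

Final queue: [42]


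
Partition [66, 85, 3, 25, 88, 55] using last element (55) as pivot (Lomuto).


Pivot: 55
  3 <= 55: swap -> [3, 85, 66, 25, 88, 55]
  25 <= 55: swap -> [3, 25, 66, 85, 88, 55]
Place pivot at 2: [3, 25, 55, 85, 88, 66]

Partitioned: [3, 25, 55, 85, 88, 66]


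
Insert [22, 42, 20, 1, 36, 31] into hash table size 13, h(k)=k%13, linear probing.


Insert 22: h=9 -> slot 9
Insert 42: h=3 -> slot 3
Insert 20: h=7 -> slot 7
Insert 1: h=1 -> slot 1
Insert 36: h=10 -> slot 10
Insert 31: h=5 -> slot 5

Table: [None, 1, None, 42, None, 31, None, 20, None, 22, 36, None, None]


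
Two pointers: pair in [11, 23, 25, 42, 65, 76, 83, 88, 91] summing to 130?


lo=0(11)+hi=8(91)=102
lo=1(23)+hi=8(91)=114
lo=2(25)+hi=8(91)=116
lo=3(42)+hi=8(91)=133
lo=3(42)+hi=7(88)=130

Yes: 42+88=130


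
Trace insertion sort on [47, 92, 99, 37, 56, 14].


Initial: [47, 92, 99, 37, 56, 14]
Insert 92: [47, 92, 99, 37, 56, 14]
Insert 99: [47, 92, 99, 37, 56, 14]
Insert 37: [37, 47, 92, 99, 56, 14]
Insert 56: [37, 47, 56, 92, 99, 14]
Insert 14: [14, 37, 47, 56, 92, 99]

Sorted: [14, 37, 47, 56, 92, 99]


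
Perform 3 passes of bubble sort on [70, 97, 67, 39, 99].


Initial: [70, 97, 67, 39, 99]
Pass 1: [70, 67, 39, 97, 99] (2 swaps)
Pass 2: [67, 39, 70, 97, 99] (2 swaps)
Pass 3: [39, 67, 70, 97, 99] (1 swaps)

After 3 passes: [39, 67, 70, 97, 99]


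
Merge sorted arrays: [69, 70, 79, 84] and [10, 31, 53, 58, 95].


Take 10 from B
Take 31 from B
Take 53 from B
Take 58 from B
Take 69 from A
Take 70 from A
Take 79 from A
Take 84 from A

Merged: [10, 31, 53, 58, 69, 70, 79, 84, 95]


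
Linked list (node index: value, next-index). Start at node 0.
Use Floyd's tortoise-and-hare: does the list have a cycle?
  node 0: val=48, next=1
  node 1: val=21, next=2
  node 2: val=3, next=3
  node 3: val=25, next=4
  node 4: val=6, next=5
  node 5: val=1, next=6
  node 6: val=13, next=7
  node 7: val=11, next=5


Floyd's tortoise (slow, +1) and hare (fast, +2):
  init: slow=0, fast=0
  step 1: slow=1, fast=2
  step 2: slow=2, fast=4
  step 3: slow=3, fast=6
  step 4: slow=4, fast=5
  step 5: slow=5, fast=7
  step 6: slow=6, fast=6
  slow == fast at node 6: cycle detected

Cycle: yes


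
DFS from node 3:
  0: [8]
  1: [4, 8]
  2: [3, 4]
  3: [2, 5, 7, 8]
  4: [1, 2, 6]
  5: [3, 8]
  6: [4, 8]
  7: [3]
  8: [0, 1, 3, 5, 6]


Visit 3, push [8, 7, 5, 2]
Visit 2, push [4]
Visit 4, push [6, 1]
Visit 1, push [8]
Visit 8, push [6, 5, 0]
Visit 0, push []
Visit 5, push []
Visit 6, push []
Visit 7, push []

DFS order: [3, 2, 4, 1, 8, 0, 5, 6, 7]


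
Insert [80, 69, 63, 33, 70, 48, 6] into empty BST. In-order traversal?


Insert 80: root
Insert 69: L from 80
Insert 63: L from 80 -> L from 69
Insert 33: L from 80 -> L from 69 -> L from 63
Insert 70: L from 80 -> R from 69
Insert 48: L from 80 -> L from 69 -> L from 63 -> R from 33
Insert 6: L from 80 -> L from 69 -> L from 63 -> L from 33

In-order: [6, 33, 48, 63, 69, 70, 80]


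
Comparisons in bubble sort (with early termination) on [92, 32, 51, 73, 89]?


Algorithm: bubble sort (with early termination)
Input: [92, 32, 51, 73, 89]
Sorted: [32, 51, 73, 89, 92]

7


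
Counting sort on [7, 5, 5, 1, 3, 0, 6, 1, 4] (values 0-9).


Input: [7, 5, 5, 1, 3, 0, 6, 1, 4]
Counts: [1, 2, 0, 1, 1, 2, 1, 1, 0, 0]

Sorted: [0, 1, 1, 3, 4, 5, 5, 6, 7]


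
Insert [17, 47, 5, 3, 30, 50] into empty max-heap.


Insert 17: [17]
Insert 47: [47, 17]
Insert 5: [47, 17, 5]
Insert 3: [47, 17, 5, 3]
Insert 30: [47, 30, 5, 3, 17]
Insert 50: [50, 30, 47, 3, 17, 5]

Final heap: [50, 30, 47, 3, 17, 5]


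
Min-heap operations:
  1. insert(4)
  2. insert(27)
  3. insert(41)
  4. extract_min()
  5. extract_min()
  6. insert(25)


insert(4) -> [4]
insert(27) -> [4, 27]
insert(41) -> [4, 27, 41]
extract_min()->4, [27, 41]
extract_min()->27, [41]
insert(25) -> [25, 41]

Final heap: [25, 41]


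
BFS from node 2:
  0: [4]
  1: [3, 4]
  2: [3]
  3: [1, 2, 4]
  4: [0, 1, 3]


Visit 2, enqueue [3]
Visit 3, enqueue [1, 4]
Visit 1, enqueue []
Visit 4, enqueue [0]
Visit 0, enqueue []

BFS order: [2, 3, 1, 4, 0]


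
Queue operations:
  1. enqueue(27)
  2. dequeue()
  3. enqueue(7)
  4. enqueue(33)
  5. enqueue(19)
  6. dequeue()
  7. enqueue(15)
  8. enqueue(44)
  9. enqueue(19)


enqueue(27) -> [27]
dequeue()->27, []
enqueue(7) -> [7]
enqueue(33) -> [7, 33]
enqueue(19) -> [7, 33, 19]
dequeue()->7, [33, 19]
enqueue(15) -> [33, 19, 15]
enqueue(44) -> [33, 19, 15, 44]
enqueue(19) -> [33, 19, 15, 44, 19]

Final queue: [33, 19, 15, 44, 19]


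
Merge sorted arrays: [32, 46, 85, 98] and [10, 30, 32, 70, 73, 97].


Take 10 from B
Take 30 from B
Take 32 from A
Take 32 from B
Take 46 from A
Take 70 from B
Take 73 from B
Take 85 from A
Take 97 from B

Merged: [10, 30, 32, 32, 46, 70, 73, 85, 97, 98]


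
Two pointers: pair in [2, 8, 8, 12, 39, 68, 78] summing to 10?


lo=0(2)+hi=6(78)=80
lo=0(2)+hi=5(68)=70
lo=0(2)+hi=4(39)=41
lo=0(2)+hi=3(12)=14
lo=0(2)+hi=2(8)=10

Yes: 2+8=10


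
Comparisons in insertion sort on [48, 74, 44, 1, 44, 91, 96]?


Algorithm: insertion sort
Input: [48, 74, 44, 1, 44, 91, 96]
Sorted: [1, 44, 44, 48, 74, 91, 96]

11


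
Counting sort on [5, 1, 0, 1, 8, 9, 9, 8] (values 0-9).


Input: [5, 1, 0, 1, 8, 9, 9, 8]
Counts: [1, 2, 0, 0, 0, 1, 0, 0, 2, 2]

Sorted: [0, 1, 1, 5, 8, 8, 9, 9]


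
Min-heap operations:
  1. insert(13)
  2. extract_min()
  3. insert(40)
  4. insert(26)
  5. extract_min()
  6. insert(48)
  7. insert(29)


insert(13) -> [13]
extract_min()->13, []
insert(40) -> [40]
insert(26) -> [26, 40]
extract_min()->26, [40]
insert(48) -> [40, 48]
insert(29) -> [29, 48, 40]

Final heap: [29, 48, 40]


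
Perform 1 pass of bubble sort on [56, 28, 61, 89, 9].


Initial: [56, 28, 61, 89, 9]
Pass 1: [28, 56, 61, 9, 89] (2 swaps)

After 1 pass: [28, 56, 61, 9, 89]


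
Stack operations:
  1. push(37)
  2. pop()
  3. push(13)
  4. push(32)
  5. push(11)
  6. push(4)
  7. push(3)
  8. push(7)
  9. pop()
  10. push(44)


push(37) -> [37]
pop()->37, []
push(13) -> [13]
push(32) -> [13, 32]
push(11) -> [13, 32, 11]
push(4) -> [13, 32, 11, 4]
push(3) -> [13, 32, 11, 4, 3]
push(7) -> [13, 32, 11, 4, 3, 7]
pop()->7, [13, 32, 11, 4, 3]
push(44) -> [13, 32, 11, 4, 3, 44]

Final stack: [13, 32, 11, 4, 3, 44]


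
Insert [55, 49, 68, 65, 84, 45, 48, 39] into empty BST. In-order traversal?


Insert 55: root
Insert 49: L from 55
Insert 68: R from 55
Insert 65: R from 55 -> L from 68
Insert 84: R from 55 -> R from 68
Insert 45: L from 55 -> L from 49
Insert 48: L from 55 -> L from 49 -> R from 45
Insert 39: L from 55 -> L from 49 -> L from 45

In-order: [39, 45, 48, 49, 55, 65, 68, 84]


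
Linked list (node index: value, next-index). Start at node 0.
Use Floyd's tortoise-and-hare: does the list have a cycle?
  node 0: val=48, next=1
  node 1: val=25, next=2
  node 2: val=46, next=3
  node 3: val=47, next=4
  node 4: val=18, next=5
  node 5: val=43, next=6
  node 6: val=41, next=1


Floyd's tortoise (slow, +1) and hare (fast, +2):
  init: slow=0, fast=0
  step 1: slow=1, fast=2
  step 2: slow=2, fast=4
  step 3: slow=3, fast=6
  step 4: slow=4, fast=2
  step 5: slow=5, fast=4
  step 6: slow=6, fast=6
  slow == fast at node 6: cycle detected

Cycle: yes


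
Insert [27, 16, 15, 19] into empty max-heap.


Insert 27: [27]
Insert 16: [27, 16]
Insert 15: [27, 16, 15]
Insert 19: [27, 19, 15, 16]

Final heap: [27, 19, 15, 16]


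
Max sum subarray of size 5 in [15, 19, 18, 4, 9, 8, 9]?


[0:5]: 65
[1:6]: 58
[2:7]: 48

Max: 65 at [0:5]


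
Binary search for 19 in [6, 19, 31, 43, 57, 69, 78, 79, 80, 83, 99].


Step 1: lo=0, hi=10, mid=5, val=69
Step 2: lo=0, hi=4, mid=2, val=31
Step 3: lo=0, hi=1, mid=0, val=6
Step 4: lo=1, hi=1, mid=1, val=19

Found at index 1


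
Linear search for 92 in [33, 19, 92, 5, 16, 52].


i=0: 33!=92
i=1: 19!=92
i=2: 92==92 found!

Found at 2, 3 comps


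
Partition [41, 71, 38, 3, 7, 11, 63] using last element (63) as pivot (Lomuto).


Pivot: 63
  41 <= 63: advance i (no swap)
  38 <= 63: swap -> [41, 38, 71, 3, 7, 11, 63]
  3 <= 63: swap -> [41, 38, 3, 71, 7, 11, 63]
  7 <= 63: swap -> [41, 38, 3, 7, 71, 11, 63]
  11 <= 63: swap -> [41, 38, 3, 7, 11, 71, 63]
Place pivot at 5: [41, 38, 3, 7, 11, 63, 71]

Partitioned: [41, 38, 3, 7, 11, 63, 71]


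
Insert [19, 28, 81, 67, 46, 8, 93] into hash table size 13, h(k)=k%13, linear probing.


Insert 19: h=6 -> slot 6
Insert 28: h=2 -> slot 2
Insert 81: h=3 -> slot 3
Insert 67: h=2, 2 probes -> slot 4
Insert 46: h=7 -> slot 7
Insert 8: h=8 -> slot 8
Insert 93: h=2, 3 probes -> slot 5

Table: [None, None, 28, 81, 67, 93, 19, 46, 8, None, None, None, None]


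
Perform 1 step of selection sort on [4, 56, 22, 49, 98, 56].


Initial: [4, 56, 22, 49, 98, 56]
Step 1: min=4 at 0
  Swap: [4, 56, 22, 49, 98, 56]

After 1 step: [4, 56, 22, 49, 98, 56]


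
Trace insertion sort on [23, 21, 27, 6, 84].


Initial: [23, 21, 27, 6, 84]
Insert 21: [21, 23, 27, 6, 84]
Insert 27: [21, 23, 27, 6, 84]
Insert 6: [6, 21, 23, 27, 84]
Insert 84: [6, 21, 23, 27, 84]

Sorted: [6, 21, 23, 27, 84]


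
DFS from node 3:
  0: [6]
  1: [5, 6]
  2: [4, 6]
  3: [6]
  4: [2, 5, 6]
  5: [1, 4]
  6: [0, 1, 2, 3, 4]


Visit 3, push [6]
Visit 6, push [4, 2, 1, 0]
Visit 0, push []
Visit 1, push [5]
Visit 5, push [4]
Visit 4, push [2]
Visit 2, push []

DFS order: [3, 6, 0, 1, 5, 4, 2]


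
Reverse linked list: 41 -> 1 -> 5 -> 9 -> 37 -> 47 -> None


Step 1: curr=41, set curr.next=prev(None) | reversed so far: 41
Step 2: curr=1, set curr.next=prev(41) | reversed so far: 1 -> 41
Step 3: curr=5, set curr.next=prev(1) | reversed so far: 5 -> 1 -> 41
Step 4: curr=9, set curr.next=prev(5) | reversed so far: 9 -> 5 -> 1 -> 41
Step 5: curr=37, set curr.next=prev(9) | reversed so far: 37 -> 9 -> 5 -> 1 -> 41
Step 6: curr=47, set curr.next=prev(37) | reversed so far: 47 -> 37 -> 9 -> 5 -> 1 -> 41

47 -> 37 -> 9 -> 5 -> 1 -> 41 -> None


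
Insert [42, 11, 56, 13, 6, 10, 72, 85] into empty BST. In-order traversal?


Insert 42: root
Insert 11: L from 42
Insert 56: R from 42
Insert 13: L from 42 -> R from 11
Insert 6: L from 42 -> L from 11
Insert 10: L from 42 -> L from 11 -> R from 6
Insert 72: R from 42 -> R from 56
Insert 85: R from 42 -> R from 56 -> R from 72

In-order: [6, 10, 11, 13, 42, 56, 72, 85]


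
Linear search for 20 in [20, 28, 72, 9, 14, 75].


i=0: 20==20 found!

Found at 0, 1 comps


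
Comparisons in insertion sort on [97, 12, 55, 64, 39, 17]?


Algorithm: insertion sort
Input: [97, 12, 55, 64, 39, 17]
Sorted: [12, 17, 39, 55, 64, 97]

14


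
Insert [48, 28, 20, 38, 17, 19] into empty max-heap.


Insert 48: [48]
Insert 28: [48, 28]
Insert 20: [48, 28, 20]
Insert 38: [48, 38, 20, 28]
Insert 17: [48, 38, 20, 28, 17]
Insert 19: [48, 38, 20, 28, 17, 19]

Final heap: [48, 38, 20, 28, 17, 19]


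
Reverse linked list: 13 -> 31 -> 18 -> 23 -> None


Step 1: curr=13, set curr.next=prev(None) | reversed so far: 13
Step 2: curr=31, set curr.next=prev(13) | reversed so far: 31 -> 13
Step 3: curr=18, set curr.next=prev(31) | reversed so far: 18 -> 31 -> 13
Step 4: curr=23, set curr.next=prev(18) | reversed so far: 23 -> 18 -> 31 -> 13

23 -> 18 -> 31 -> 13 -> None


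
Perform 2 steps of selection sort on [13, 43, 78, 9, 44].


Initial: [13, 43, 78, 9, 44]
Step 1: min=9 at 3
  Swap: [9, 43, 78, 13, 44]
Step 2: min=13 at 3
  Swap: [9, 13, 78, 43, 44]

After 2 steps: [9, 13, 78, 43, 44]


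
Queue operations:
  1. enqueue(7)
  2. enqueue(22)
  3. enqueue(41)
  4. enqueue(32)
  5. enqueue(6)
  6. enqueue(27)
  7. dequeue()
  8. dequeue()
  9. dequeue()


enqueue(7) -> [7]
enqueue(22) -> [7, 22]
enqueue(41) -> [7, 22, 41]
enqueue(32) -> [7, 22, 41, 32]
enqueue(6) -> [7, 22, 41, 32, 6]
enqueue(27) -> [7, 22, 41, 32, 6, 27]
dequeue()->7, [22, 41, 32, 6, 27]
dequeue()->22, [41, 32, 6, 27]
dequeue()->41, [32, 6, 27]

Final queue: [32, 6, 27]


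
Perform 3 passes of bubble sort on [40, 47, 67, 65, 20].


Initial: [40, 47, 67, 65, 20]
Pass 1: [40, 47, 65, 20, 67] (2 swaps)
Pass 2: [40, 47, 20, 65, 67] (1 swaps)
Pass 3: [40, 20, 47, 65, 67] (1 swaps)

After 3 passes: [40, 20, 47, 65, 67]


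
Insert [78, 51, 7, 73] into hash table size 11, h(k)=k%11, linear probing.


Insert 78: h=1 -> slot 1
Insert 51: h=7 -> slot 7
Insert 7: h=7, 1 probes -> slot 8
Insert 73: h=7, 2 probes -> slot 9

Table: [None, 78, None, None, None, None, None, 51, 7, 73, None]


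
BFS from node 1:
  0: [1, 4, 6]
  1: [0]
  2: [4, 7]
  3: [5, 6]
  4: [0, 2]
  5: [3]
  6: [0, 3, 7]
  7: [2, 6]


Visit 1, enqueue [0]
Visit 0, enqueue [4, 6]
Visit 4, enqueue [2]
Visit 6, enqueue [3, 7]
Visit 2, enqueue []
Visit 3, enqueue [5]
Visit 7, enqueue []
Visit 5, enqueue []

BFS order: [1, 0, 4, 6, 2, 3, 7, 5]


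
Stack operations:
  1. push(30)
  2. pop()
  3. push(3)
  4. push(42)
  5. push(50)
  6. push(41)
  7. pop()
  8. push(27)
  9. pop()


push(30) -> [30]
pop()->30, []
push(3) -> [3]
push(42) -> [3, 42]
push(50) -> [3, 42, 50]
push(41) -> [3, 42, 50, 41]
pop()->41, [3, 42, 50]
push(27) -> [3, 42, 50, 27]
pop()->27, [3, 42, 50]

Final stack: [3, 42, 50]


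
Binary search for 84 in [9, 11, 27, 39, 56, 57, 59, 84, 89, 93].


Step 1: lo=0, hi=9, mid=4, val=56
Step 2: lo=5, hi=9, mid=7, val=84

Found at index 7


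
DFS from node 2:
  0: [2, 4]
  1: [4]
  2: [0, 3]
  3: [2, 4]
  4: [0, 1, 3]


Visit 2, push [3, 0]
Visit 0, push [4]
Visit 4, push [3, 1]
Visit 1, push []
Visit 3, push []

DFS order: [2, 0, 4, 1, 3]


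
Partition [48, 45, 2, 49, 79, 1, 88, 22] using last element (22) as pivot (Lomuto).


Pivot: 22
  2 <= 22: swap -> [2, 45, 48, 49, 79, 1, 88, 22]
  1 <= 22: swap -> [2, 1, 48, 49, 79, 45, 88, 22]
Place pivot at 2: [2, 1, 22, 49, 79, 45, 88, 48]

Partitioned: [2, 1, 22, 49, 79, 45, 88, 48]


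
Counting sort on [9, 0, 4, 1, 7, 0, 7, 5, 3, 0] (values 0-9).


Input: [9, 0, 4, 1, 7, 0, 7, 5, 3, 0]
Counts: [3, 1, 0, 1, 1, 1, 0, 2, 0, 1]

Sorted: [0, 0, 0, 1, 3, 4, 5, 7, 7, 9]


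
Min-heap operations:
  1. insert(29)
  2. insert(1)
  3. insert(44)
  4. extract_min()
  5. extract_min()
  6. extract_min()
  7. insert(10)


insert(29) -> [29]
insert(1) -> [1, 29]
insert(44) -> [1, 29, 44]
extract_min()->1, [29, 44]
extract_min()->29, [44]
extract_min()->44, []
insert(10) -> [10]

Final heap: [10]


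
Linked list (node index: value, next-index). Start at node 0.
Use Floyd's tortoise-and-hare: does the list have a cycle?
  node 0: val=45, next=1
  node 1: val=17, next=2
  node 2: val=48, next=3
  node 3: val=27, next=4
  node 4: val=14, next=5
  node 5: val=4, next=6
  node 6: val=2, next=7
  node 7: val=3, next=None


Floyd's tortoise (slow, +1) and hare (fast, +2):
  init: slow=0, fast=0
  step 1: slow=1, fast=2
  step 2: slow=2, fast=4
  step 3: slow=3, fast=6
  step 4: fast 6->7->None, no cycle

Cycle: no


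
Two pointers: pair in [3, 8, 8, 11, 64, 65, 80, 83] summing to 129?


lo=0(3)+hi=7(83)=86
lo=1(8)+hi=7(83)=91
lo=2(8)+hi=7(83)=91
lo=3(11)+hi=7(83)=94
lo=4(64)+hi=7(83)=147
lo=4(64)+hi=6(80)=144
lo=4(64)+hi=5(65)=129

Yes: 64+65=129


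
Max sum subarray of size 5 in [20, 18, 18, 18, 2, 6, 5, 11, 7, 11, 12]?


[0:5]: 76
[1:6]: 62
[2:7]: 49
[3:8]: 42
[4:9]: 31
[5:10]: 40
[6:11]: 46

Max: 76 at [0:5]


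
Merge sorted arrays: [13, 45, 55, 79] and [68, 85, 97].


Take 13 from A
Take 45 from A
Take 55 from A
Take 68 from B
Take 79 from A

Merged: [13, 45, 55, 68, 79, 85, 97]


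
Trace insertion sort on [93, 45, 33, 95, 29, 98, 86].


Initial: [93, 45, 33, 95, 29, 98, 86]
Insert 45: [45, 93, 33, 95, 29, 98, 86]
Insert 33: [33, 45, 93, 95, 29, 98, 86]
Insert 95: [33, 45, 93, 95, 29, 98, 86]
Insert 29: [29, 33, 45, 93, 95, 98, 86]
Insert 98: [29, 33, 45, 93, 95, 98, 86]
Insert 86: [29, 33, 45, 86, 93, 95, 98]

Sorted: [29, 33, 45, 86, 93, 95, 98]


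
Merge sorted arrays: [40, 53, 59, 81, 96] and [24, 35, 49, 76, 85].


Take 24 from B
Take 35 from B
Take 40 from A
Take 49 from B
Take 53 from A
Take 59 from A
Take 76 from B
Take 81 from A
Take 85 from B

Merged: [24, 35, 40, 49, 53, 59, 76, 81, 85, 96]


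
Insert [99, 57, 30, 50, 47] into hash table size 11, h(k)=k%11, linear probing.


Insert 99: h=0 -> slot 0
Insert 57: h=2 -> slot 2
Insert 30: h=8 -> slot 8
Insert 50: h=6 -> slot 6
Insert 47: h=3 -> slot 3

Table: [99, None, 57, 47, None, None, 50, None, 30, None, None]


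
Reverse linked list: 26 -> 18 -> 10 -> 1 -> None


Step 1: curr=26, set curr.next=prev(None) | reversed so far: 26
Step 2: curr=18, set curr.next=prev(26) | reversed so far: 18 -> 26
Step 3: curr=10, set curr.next=prev(18) | reversed so far: 10 -> 18 -> 26
Step 4: curr=1, set curr.next=prev(10) | reversed so far: 1 -> 10 -> 18 -> 26

1 -> 10 -> 18 -> 26 -> None


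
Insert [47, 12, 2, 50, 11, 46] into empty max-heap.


Insert 47: [47]
Insert 12: [47, 12]
Insert 2: [47, 12, 2]
Insert 50: [50, 47, 2, 12]
Insert 11: [50, 47, 2, 12, 11]
Insert 46: [50, 47, 46, 12, 11, 2]

Final heap: [50, 47, 46, 12, 11, 2]


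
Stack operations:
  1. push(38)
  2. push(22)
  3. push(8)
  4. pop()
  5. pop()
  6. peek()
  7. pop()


push(38) -> [38]
push(22) -> [38, 22]
push(8) -> [38, 22, 8]
pop()->8, [38, 22]
pop()->22, [38]
peek()->38
pop()->38, []

Final stack: []


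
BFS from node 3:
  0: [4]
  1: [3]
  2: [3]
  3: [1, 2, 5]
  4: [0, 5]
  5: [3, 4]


Visit 3, enqueue [1, 2, 5]
Visit 1, enqueue []
Visit 2, enqueue []
Visit 5, enqueue [4]
Visit 4, enqueue [0]
Visit 0, enqueue []

BFS order: [3, 1, 2, 5, 4, 0]


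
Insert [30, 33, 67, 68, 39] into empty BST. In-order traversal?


Insert 30: root
Insert 33: R from 30
Insert 67: R from 30 -> R from 33
Insert 68: R from 30 -> R from 33 -> R from 67
Insert 39: R from 30 -> R from 33 -> L from 67

In-order: [30, 33, 39, 67, 68]


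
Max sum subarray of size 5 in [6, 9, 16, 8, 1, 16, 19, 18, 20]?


[0:5]: 40
[1:6]: 50
[2:7]: 60
[3:8]: 62
[4:9]: 74

Max: 74 at [4:9]


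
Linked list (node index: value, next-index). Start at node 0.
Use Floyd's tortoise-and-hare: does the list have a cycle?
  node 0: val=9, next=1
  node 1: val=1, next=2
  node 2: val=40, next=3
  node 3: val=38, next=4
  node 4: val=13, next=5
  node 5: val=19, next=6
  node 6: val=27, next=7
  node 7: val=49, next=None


Floyd's tortoise (slow, +1) and hare (fast, +2):
  init: slow=0, fast=0
  step 1: slow=1, fast=2
  step 2: slow=2, fast=4
  step 3: slow=3, fast=6
  step 4: fast 6->7->None, no cycle

Cycle: no


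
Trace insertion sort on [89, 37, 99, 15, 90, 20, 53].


Initial: [89, 37, 99, 15, 90, 20, 53]
Insert 37: [37, 89, 99, 15, 90, 20, 53]
Insert 99: [37, 89, 99, 15, 90, 20, 53]
Insert 15: [15, 37, 89, 99, 90, 20, 53]
Insert 90: [15, 37, 89, 90, 99, 20, 53]
Insert 20: [15, 20, 37, 89, 90, 99, 53]
Insert 53: [15, 20, 37, 53, 89, 90, 99]

Sorted: [15, 20, 37, 53, 89, 90, 99]


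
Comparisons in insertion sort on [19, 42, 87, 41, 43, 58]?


Algorithm: insertion sort
Input: [19, 42, 87, 41, 43, 58]
Sorted: [19, 41, 42, 43, 58, 87]

9


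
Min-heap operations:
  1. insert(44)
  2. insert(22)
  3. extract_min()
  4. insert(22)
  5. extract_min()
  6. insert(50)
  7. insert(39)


insert(44) -> [44]
insert(22) -> [22, 44]
extract_min()->22, [44]
insert(22) -> [22, 44]
extract_min()->22, [44]
insert(50) -> [44, 50]
insert(39) -> [39, 50, 44]

Final heap: [39, 50, 44]


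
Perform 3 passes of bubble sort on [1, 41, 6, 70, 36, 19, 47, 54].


Initial: [1, 41, 6, 70, 36, 19, 47, 54]
Pass 1: [1, 6, 41, 36, 19, 47, 54, 70] (5 swaps)
Pass 2: [1, 6, 36, 19, 41, 47, 54, 70] (2 swaps)
Pass 3: [1, 6, 19, 36, 41, 47, 54, 70] (1 swaps)

After 3 passes: [1, 6, 19, 36, 41, 47, 54, 70]


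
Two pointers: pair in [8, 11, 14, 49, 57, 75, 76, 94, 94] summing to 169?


lo=0(8)+hi=8(94)=102
lo=1(11)+hi=8(94)=105
lo=2(14)+hi=8(94)=108
lo=3(49)+hi=8(94)=143
lo=4(57)+hi=8(94)=151
lo=5(75)+hi=8(94)=169

Yes: 75+94=169


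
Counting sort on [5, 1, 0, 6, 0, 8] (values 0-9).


Input: [5, 1, 0, 6, 0, 8]
Counts: [2, 1, 0, 0, 0, 1, 1, 0, 1, 0]

Sorted: [0, 0, 1, 5, 6, 8]


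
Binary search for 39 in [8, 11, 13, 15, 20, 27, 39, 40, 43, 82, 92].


Step 1: lo=0, hi=10, mid=5, val=27
Step 2: lo=6, hi=10, mid=8, val=43
Step 3: lo=6, hi=7, mid=6, val=39

Found at index 6


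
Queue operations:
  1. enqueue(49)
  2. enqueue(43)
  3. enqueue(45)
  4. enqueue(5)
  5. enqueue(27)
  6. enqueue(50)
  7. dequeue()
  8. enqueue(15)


enqueue(49) -> [49]
enqueue(43) -> [49, 43]
enqueue(45) -> [49, 43, 45]
enqueue(5) -> [49, 43, 45, 5]
enqueue(27) -> [49, 43, 45, 5, 27]
enqueue(50) -> [49, 43, 45, 5, 27, 50]
dequeue()->49, [43, 45, 5, 27, 50]
enqueue(15) -> [43, 45, 5, 27, 50, 15]

Final queue: [43, 45, 5, 27, 50, 15]


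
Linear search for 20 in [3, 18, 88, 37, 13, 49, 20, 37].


i=0: 3!=20
i=1: 18!=20
i=2: 88!=20
i=3: 37!=20
i=4: 13!=20
i=5: 49!=20
i=6: 20==20 found!

Found at 6, 7 comps


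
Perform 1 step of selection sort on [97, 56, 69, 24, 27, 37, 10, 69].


Initial: [97, 56, 69, 24, 27, 37, 10, 69]
Step 1: min=10 at 6
  Swap: [10, 56, 69, 24, 27, 37, 97, 69]

After 1 step: [10, 56, 69, 24, 27, 37, 97, 69]


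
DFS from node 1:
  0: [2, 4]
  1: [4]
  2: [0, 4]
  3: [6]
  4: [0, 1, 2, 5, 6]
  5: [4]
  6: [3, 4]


Visit 1, push [4]
Visit 4, push [6, 5, 2, 0]
Visit 0, push [2]
Visit 2, push []
Visit 5, push []
Visit 6, push [3]
Visit 3, push []

DFS order: [1, 4, 0, 2, 5, 6, 3]


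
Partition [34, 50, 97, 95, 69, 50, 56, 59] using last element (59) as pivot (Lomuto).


Pivot: 59
  34 <= 59: advance i (no swap)
  50 <= 59: advance i (no swap)
  50 <= 59: swap -> [34, 50, 50, 95, 69, 97, 56, 59]
  56 <= 59: swap -> [34, 50, 50, 56, 69, 97, 95, 59]
Place pivot at 4: [34, 50, 50, 56, 59, 97, 95, 69]

Partitioned: [34, 50, 50, 56, 59, 97, 95, 69]


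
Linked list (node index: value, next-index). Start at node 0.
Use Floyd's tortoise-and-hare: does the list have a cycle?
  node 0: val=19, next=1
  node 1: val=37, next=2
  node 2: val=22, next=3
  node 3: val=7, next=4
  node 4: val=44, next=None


Floyd's tortoise (slow, +1) and hare (fast, +2):
  init: slow=0, fast=0
  step 1: slow=1, fast=2
  step 2: slow=2, fast=4
  step 3: fast -> None, no cycle

Cycle: no


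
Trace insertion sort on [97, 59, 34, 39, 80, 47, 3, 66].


Initial: [97, 59, 34, 39, 80, 47, 3, 66]
Insert 59: [59, 97, 34, 39, 80, 47, 3, 66]
Insert 34: [34, 59, 97, 39, 80, 47, 3, 66]
Insert 39: [34, 39, 59, 97, 80, 47, 3, 66]
Insert 80: [34, 39, 59, 80, 97, 47, 3, 66]
Insert 47: [34, 39, 47, 59, 80, 97, 3, 66]
Insert 3: [3, 34, 39, 47, 59, 80, 97, 66]
Insert 66: [3, 34, 39, 47, 59, 66, 80, 97]

Sorted: [3, 34, 39, 47, 59, 66, 80, 97]


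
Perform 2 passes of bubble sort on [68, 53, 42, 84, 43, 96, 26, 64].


Initial: [68, 53, 42, 84, 43, 96, 26, 64]
Pass 1: [53, 42, 68, 43, 84, 26, 64, 96] (5 swaps)
Pass 2: [42, 53, 43, 68, 26, 64, 84, 96] (4 swaps)

After 2 passes: [42, 53, 43, 68, 26, 64, 84, 96]


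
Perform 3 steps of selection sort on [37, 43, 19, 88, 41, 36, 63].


Initial: [37, 43, 19, 88, 41, 36, 63]
Step 1: min=19 at 2
  Swap: [19, 43, 37, 88, 41, 36, 63]
Step 2: min=36 at 5
  Swap: [19, 36, 37, 88, 41, 43, 63]
Step 3: min=37 at 2
  Swap: [19, 36, 37, 88, 41, 43, 63]

After 3 steps: [19, 36, 37, 88, 41, 43, 63]


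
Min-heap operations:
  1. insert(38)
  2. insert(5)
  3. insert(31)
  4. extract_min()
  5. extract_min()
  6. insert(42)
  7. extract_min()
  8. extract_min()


insert(38) -> [38]
insert(5) -> [5, 38]
insert(31) -> [5, 38, 31]
extract_min()->5, [31, 38]
extract_min()->31, [38]
insert(42) -> [38, 42]
extract_min()->38, [42]
extract_min()->42, []

Final heap: []


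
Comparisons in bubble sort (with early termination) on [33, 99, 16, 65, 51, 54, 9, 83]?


Algorithm: bubble sort (with early termination)
Input: [33, 99, 16, 65, 51, 54, 9, 83]
Sorted: [9, 16, 33, 51, 54, 65, 83, 99]

28


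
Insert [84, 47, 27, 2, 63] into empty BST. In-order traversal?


Insert 84: root
Insert 47: L from 84
Insert 27: L from 84 -> L from 47
Insert 2: L from 84 -> L from 47 -> L from 27
Insert 63: L from 84 -> R from 47

In-order: [2, 27, 47, 63, 84]


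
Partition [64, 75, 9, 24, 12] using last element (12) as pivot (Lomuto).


Pivot: 12
  9 <= 12: swap -> [9, 75, 64, 24, 12]
Place pivot at 1: [9, 12, 64, 24, 75]

Partitioned: [9, 12, 64, 24, 75]


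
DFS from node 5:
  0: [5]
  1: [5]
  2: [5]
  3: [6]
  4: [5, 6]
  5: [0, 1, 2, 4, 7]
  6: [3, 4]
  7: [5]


Visit 5, push [7, 4, 2, 1, 0]
Visit 0, push []
Visit 1, push []
Visit 2, push []
Visit 4, push [6]
Visit 6, push [3]
Visit 3, push []
Visit 7, push []

DFS order: [5, 0, 1, 2, 4, 6, 3, 7]


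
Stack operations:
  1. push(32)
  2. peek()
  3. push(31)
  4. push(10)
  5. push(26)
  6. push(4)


push(32) -> [32]
peek()->32
push(31) -> [32, 31]
push(10) -> [32, 31, 10]
push(26) -> [32, 31, 10, 26]
push(4) -> [32, 31, 10, 26, 4]

Final stack: [32, 31, 10, 26, 4]


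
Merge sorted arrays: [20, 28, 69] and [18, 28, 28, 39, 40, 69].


Take 18 from B
Take 20 from A
Take 28 from A
Take 28 from B
Take 28 from B
Take 39 from B
Take 40 from B
Take 69 from A

Merged: [18, 20, 28, 28, 28, 39, 40, 69, 69]


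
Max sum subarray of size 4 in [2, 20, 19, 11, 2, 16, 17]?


[0:4]: 52
[1:5]: 52
[2:6]: 48
[3:7]: 46

Max: 52 at [0:4]


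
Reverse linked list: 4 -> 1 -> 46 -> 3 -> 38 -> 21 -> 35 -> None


Step 1: curr=4, set curr.next=prev(None) | reversed so far: 4
Step 2: curr=1, set curr.next=prev(4) | reversed so far: 1 -> 4
Step 3: curr=46, set curr.next=prev(1) | reversed so far: 46 -> 1 -> 4
Step 4: curr=3, set curr.next=prev(46) | reversed so far: 3 -> 46 -> 1 -> 4
Step 5: curr=38, set curr.next=prev(3) | reversed so far: 38 -> 3 -> 46 -> 1 -> 4
Step 6: curr=21, set curr.next=prev(38) | reversed so far: 21 -> 38 -> 3 -> 46 -> 1 -> 4
Step 7: curr=35, set curr.next=prev(21) | reversed so far: 35 -> 21 -> 38 -> 3 -> 46 -> 1 -> 4

35 -> 21 -> 38 -> 3 -> 46 -> 1 -> 4 -> None


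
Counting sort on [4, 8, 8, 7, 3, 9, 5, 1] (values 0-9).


Input: [4, 8, 8, 7, 3, 9, 5, 1]
Counts: [0, 1, 0, 1, 1, 1, 0, 1, 2, 1]

Sorted: [1, 3, 4, 5, 7, 8, 8, 9]


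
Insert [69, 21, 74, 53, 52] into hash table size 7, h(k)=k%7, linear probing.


Insert 69: h=6 -> slot 6
Insert 21: h=0 -> slot 0
Insert 74: h=4 -> slot 4
Insert 53: h=4, 1 probes -> slot 5
Insert 52: h=3 -> slot 3

Table: [21, None, None, 52, 74, 53, 69]


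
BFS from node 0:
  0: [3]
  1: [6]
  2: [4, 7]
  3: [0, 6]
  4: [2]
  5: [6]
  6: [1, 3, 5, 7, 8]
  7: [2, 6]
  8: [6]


Visit 0, enqueue [3]
Visit 3, enqueue [6]
Visit 6, enqueue [1, 5, 7, 8]
Visit 1, enqueue []
Visit 5, enqueue []
Visit 7, enqueue [2]
Visit 8, enqueue []
Visit 2, enqueue [4]
Visit 4, enqueue []

BFS order: [0, 3, 6, 1, 5, 7, 8, 2, 4]


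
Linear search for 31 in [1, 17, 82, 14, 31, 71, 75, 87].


i=0: 1!=31
i=1: 17!=31
i=2: 82!=31
i=3: 14!=31
i=4: 31==31 found!

Found at 4, 5 comps


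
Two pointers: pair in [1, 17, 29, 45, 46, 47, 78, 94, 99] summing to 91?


lo=0(1)+hi=8(99)=100
lo=0(1)+hi=7(94)=95
lo=0(1)+hi=6(78)=79
lo=1(17)+hi=6(78)=95
lo=1(17)+hi=5(47)=64
lo=2(29)+hi=5(47)=76
lo=3(45)+hi=5(47)=92
lo=3(45)+hi=4(46)=91

Yes: 45+46=91


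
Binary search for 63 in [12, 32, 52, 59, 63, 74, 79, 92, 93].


Step 1: lo=0, hi=8, mid=4, val=63

Found at index 4


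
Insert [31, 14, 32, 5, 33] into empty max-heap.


Insert 31: [31]
Insert 14: [31, 14]
Insert 32: [32, 14, 31]
Insert 5: [32, 14, 31, 5]
Insert 33: [33, 32, 31, 5, 14]

Final heap: [33, 32, 31, 5, 14]


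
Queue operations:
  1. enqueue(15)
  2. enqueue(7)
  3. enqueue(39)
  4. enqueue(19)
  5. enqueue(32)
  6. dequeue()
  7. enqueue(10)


enqueue(15) -> [15]
enqueue(7) -> [15, 7]
enqueue(39) -> [15, 7, 39]
enqueue(19) -> [15, 7, 39, 19]
enqueue(32) -> [15, 7, 39, 19, 32]
dequeue()->15, [7, 39, 19, 32]
enqueue(10) -> [7, 39, 19, 32, 10]

Final queue: [7, 39, 19, 32, 10]


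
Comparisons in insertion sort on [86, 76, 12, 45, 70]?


Algorithm: insertion sort
Input: [86, 76, 12, 45, 70]
Sorted: [12, 45, 70, 76, 86]

9


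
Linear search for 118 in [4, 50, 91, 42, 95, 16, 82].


i=0: 4!=118
i=1: 50!=118
i=2: 91!=118
i=3: 42!=118
i=4: 95!=118
i=5: 16!=118
i=6: 82!=118

Not found, 7 comps
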